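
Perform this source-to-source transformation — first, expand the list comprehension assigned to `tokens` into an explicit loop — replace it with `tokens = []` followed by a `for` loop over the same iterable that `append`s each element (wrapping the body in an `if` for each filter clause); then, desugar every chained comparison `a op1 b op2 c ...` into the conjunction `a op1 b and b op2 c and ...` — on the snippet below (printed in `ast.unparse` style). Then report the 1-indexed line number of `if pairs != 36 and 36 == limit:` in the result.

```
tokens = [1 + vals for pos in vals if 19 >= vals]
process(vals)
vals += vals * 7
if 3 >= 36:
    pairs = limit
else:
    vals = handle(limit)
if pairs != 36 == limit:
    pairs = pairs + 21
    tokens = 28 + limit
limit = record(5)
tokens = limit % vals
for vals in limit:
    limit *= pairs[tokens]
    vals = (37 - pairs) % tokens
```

11

Transformed code:
tokens = []
for pos in vals:
    if 19 >= vals:
        tokens.append(1 + vals)
process(vals)
vals += vals * 7
if 3 >= 36:
    pairs = limit
else:
    vals = handle(limit)
if pairs != 36 and 36 == limit:
    pairs = pairs + 21
    tokens = 28 + limit
limit = record(5)
tokens = limit % vals
for vals in limit:
    limit *= pairs[tokens]
    vals = (37 - pairs) % tokens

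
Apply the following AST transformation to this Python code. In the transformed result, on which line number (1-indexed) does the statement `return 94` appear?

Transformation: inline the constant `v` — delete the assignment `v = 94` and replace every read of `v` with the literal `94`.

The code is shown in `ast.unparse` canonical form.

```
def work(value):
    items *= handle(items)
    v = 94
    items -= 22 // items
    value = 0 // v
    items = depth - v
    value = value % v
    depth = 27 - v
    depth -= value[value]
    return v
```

9

Transformed code:
def work(value):
    items *= handle(items)
    items -= 22 // items
    value = 0 // 94
    items = depth - 94
    value = value % 94
    depth = 27 - 94
    depth -= value[value]
    return 94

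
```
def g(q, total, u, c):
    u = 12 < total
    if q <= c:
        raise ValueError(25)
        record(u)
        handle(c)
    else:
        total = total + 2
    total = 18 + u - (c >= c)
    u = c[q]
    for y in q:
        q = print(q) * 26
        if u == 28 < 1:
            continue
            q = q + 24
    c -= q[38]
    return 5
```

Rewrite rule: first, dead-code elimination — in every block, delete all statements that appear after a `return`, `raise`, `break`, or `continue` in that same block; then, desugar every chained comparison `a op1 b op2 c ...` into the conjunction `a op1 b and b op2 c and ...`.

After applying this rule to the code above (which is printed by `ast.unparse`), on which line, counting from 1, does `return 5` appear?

14

Transformed code:
def g(q, total, u, c):
    u = 12 < total
    if q <= c:
        raise ValueError(25)
    else:
        total = total + 2
    total = 18 + u - (c >= c)
    u = c[q]
    for y in q:
        q = print(q) * 26
        if u == 28 and 28 < 1:
            continue
    c -= q[38]
    return 5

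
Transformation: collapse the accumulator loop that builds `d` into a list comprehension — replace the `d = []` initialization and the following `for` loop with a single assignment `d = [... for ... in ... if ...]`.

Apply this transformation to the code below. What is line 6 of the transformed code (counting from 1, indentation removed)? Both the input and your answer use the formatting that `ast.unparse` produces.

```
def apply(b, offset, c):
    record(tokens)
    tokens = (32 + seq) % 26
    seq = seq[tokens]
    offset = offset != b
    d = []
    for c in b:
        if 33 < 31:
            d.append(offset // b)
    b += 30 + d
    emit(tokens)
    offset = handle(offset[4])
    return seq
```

d = [offset // b for c in b if 33 < 31]

Transformed code:
def apply(b, offset, c):
    record(tokens)
    tokens = (32 + seq) % 26
    seq = seq[tokens]
    offset = offset != b
    d = [offset // b for c in b if 33 < 31]
    b += 30 + d
    emit(tokens)
    offset = handle(offset[4])
    return seq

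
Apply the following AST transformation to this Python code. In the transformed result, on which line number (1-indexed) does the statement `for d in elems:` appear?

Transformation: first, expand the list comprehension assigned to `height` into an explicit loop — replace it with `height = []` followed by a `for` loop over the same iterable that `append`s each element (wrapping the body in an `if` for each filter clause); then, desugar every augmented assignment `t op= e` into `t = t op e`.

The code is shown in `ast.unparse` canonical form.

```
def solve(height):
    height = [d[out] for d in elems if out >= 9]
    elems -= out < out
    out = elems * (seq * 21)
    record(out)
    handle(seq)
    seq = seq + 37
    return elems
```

3

Transformed code:
def solve(height):
    height = []
    for d in elems:
        if out >= 9:
            height.append(d[out])
    elems = elems - (out < out)
    out = elems * (seq * 21)
    record(out)
    handle(seq)
    seq = seq + 37
    return elems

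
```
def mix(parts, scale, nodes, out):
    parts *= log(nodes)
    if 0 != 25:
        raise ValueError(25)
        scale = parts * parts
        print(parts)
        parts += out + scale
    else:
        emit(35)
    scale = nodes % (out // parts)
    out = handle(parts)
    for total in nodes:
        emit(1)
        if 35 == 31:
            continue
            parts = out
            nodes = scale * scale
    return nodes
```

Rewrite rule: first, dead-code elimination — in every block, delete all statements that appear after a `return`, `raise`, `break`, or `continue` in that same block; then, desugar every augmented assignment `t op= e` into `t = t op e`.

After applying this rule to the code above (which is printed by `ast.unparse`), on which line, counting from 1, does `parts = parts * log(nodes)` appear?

Transformed code:
def mix(parts, scale, nodes, out):
    parts = parts * log(nodes)
    if 0 != 25:
        raise ValueError(25)
    else:
        emit(35)
    scale = nodes % (out // parts)
    out = handle(parts)
    for total in nodes:
        emit(1)
        if 35 == 31:
            continue
    return nodes

2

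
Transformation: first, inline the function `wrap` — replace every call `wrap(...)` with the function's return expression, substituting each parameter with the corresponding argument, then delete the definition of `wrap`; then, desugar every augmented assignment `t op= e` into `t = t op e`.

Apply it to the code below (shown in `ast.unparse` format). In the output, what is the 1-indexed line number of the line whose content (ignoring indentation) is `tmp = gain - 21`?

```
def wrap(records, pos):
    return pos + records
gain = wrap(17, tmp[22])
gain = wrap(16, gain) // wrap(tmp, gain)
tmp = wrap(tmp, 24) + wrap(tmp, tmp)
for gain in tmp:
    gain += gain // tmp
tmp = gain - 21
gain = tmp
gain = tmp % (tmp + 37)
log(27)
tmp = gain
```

6

Transformed code:
gain = tmp[22] + 17
gain = (gain + 16) // (gain + tmp)
tmp = 24 + tmp + (tmp + tmp)
for gain in tmp:
    gain = gain + gain // tmp
tmp = gain - 21
gain = tmp
gain = tmp % (tmp + 37)
log(27)
tmp = gain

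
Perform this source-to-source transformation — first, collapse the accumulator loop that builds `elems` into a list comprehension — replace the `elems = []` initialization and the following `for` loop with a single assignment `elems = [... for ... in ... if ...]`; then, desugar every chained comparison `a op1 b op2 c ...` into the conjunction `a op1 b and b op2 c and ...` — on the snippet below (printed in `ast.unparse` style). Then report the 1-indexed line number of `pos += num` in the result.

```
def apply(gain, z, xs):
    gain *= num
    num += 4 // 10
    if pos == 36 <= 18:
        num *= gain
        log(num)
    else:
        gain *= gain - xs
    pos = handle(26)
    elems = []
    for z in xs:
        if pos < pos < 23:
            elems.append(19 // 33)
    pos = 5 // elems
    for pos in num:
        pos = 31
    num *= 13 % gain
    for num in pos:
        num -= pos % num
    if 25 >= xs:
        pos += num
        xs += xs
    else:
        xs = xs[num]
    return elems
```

Transformed code:
def apply(gain, z, xs):
    gain *= num
    num += 4 // 10
    if pos == 36 and 36 <= 18:
        num *= gain
        log(num)
    else:
        gain *= gain - xs
    pos = handle(26)
    elems = [19 // 33 for z in xs if pos < pos and pos < 23]
    pos = 5 // elems
    for pos in num:
        pos = 31
    num *= 13 % gain
    for num in pos:
        num -= pos % num
    if 25 >= xs:
        pos += num
        xs += xs
    else:
        xs = xs[num]
    return elems

18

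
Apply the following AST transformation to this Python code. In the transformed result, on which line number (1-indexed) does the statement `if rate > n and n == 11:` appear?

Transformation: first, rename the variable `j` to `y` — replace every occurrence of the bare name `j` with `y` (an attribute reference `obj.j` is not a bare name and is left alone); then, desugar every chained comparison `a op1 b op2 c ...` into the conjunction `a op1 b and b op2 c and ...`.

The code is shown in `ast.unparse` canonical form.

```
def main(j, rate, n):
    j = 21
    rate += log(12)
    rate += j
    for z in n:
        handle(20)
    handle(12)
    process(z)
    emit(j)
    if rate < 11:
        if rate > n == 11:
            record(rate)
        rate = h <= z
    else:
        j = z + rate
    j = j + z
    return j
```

Transformed code:
def main(y, rate, n):
    y = 21
    rate += log(12)
    rate += y
    for z in n:
        handle(20)
    handle(12)
    process(z)
    emit(y)
    if rate < 11:
        if rate > n and n == 11:
            record(rate)
        rate = h <= z
    else:
        y = z + rate
    y = y + z
    return y

11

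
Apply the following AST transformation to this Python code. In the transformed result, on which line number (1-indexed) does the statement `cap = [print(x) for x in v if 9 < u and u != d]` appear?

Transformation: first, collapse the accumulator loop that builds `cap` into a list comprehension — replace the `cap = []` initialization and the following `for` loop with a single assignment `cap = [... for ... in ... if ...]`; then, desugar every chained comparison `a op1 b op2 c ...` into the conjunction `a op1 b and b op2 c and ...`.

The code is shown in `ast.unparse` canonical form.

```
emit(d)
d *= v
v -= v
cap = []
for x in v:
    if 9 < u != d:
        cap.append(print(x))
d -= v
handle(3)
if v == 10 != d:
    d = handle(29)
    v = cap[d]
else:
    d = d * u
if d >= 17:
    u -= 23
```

4

Transformed code:
emit(d)
d *= v
v -= v
cap = [print(x) for x in v if 9 < u and u != d]
d -= v
handle(3)
if v == 10 and 10 != d:
    d = handle(29)
    v = cap[d]
else:
    d = d * u
if d >= 17:
    u -= 23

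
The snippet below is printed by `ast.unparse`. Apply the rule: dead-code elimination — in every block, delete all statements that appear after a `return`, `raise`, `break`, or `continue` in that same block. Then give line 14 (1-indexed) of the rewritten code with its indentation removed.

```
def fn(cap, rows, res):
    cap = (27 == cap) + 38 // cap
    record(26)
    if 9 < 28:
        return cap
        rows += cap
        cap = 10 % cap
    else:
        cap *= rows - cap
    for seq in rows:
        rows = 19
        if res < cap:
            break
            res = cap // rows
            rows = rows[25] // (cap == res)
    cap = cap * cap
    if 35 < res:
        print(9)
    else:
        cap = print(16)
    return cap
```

Transformed code:
def fn(cap, rows, res):
    cap = (27 == cap) + 38 // cap
    record(26)
    if 9 < 28:
        return cap
    else:
        cap *= rows - cap
    for seq in rows:
        rows = 19
        if res < cap:
            break
    cap = cap * cap
    if 35 < res:
        print(9)
    else:
        cap = print(16)
    return cap

print(9)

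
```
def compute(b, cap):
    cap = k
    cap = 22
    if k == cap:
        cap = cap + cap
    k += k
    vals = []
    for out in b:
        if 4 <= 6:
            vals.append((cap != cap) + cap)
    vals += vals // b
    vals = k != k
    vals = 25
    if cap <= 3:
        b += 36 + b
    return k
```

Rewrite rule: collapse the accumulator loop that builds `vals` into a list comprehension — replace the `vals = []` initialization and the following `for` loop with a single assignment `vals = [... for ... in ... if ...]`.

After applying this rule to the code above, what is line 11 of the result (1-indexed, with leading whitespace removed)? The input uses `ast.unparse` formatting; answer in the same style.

if cap <= 3:

Transformed code:
def compute(b, cap):
    cap = k
    cap = 22
    if k == cap:
        cap = cap + cap
    k += k
    vals = [(cap != cap) + cap for out in b if 4 <= 6]
    vals += vals // b
    vals = k != k
    vals = 25
    if cap <= 3:
        b += 36 + b
    return k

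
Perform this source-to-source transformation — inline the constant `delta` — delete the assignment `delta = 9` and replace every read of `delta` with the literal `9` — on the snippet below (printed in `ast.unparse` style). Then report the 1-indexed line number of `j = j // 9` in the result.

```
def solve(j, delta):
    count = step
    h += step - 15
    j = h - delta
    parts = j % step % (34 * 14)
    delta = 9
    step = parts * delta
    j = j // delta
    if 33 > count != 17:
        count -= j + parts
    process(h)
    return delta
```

7

Transformed code:
def solve(j, delta):
    count = step
    h += step - 15
    j = h - 9
    parts = j % step % (34 * 14)
    step = parts * 9
    j = j // 9
    if 33 > count != 17:
        count -= j + parts
    process(h)
    return 9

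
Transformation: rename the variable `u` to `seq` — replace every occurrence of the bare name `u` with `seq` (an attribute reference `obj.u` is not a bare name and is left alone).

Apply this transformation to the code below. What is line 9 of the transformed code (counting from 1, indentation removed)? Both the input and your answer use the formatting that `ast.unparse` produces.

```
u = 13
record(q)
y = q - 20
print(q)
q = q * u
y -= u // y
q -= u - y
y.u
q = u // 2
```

Transformed code:
seq = 13
record(q)
y = q - 20
print(q)
q = q * seq
y -= seq // y
q -= seq - y
y.u
q = seq // 2

q = seq // 2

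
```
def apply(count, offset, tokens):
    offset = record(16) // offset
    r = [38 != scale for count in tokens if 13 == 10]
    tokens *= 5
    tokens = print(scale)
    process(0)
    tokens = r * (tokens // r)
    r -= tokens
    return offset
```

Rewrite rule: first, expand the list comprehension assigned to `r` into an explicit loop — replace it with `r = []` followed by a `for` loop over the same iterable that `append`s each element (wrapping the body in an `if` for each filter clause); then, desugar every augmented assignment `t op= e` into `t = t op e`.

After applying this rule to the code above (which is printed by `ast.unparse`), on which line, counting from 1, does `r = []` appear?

3

Transformed code:
def apply(count, offset, tokens):
    offset = record(16) // offset
    r = []
    for count in tokens:
        if 13 == 10:
            r.append(38 != scale)
    tokens = tokens * 5
    tokens = print(scale)
    process(0)
    tokens = r * (tokens // r)
    r = r - tokens
    return offset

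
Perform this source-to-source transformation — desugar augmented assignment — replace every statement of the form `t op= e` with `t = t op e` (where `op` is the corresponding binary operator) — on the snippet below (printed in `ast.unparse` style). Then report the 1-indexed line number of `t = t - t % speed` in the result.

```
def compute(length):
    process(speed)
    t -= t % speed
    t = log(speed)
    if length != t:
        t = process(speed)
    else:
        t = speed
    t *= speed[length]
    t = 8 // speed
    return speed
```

3

Transformed code:
def compute(length):
    process(speed)
    t = t - t % speed
    t = log(speed)
    if length != t:
        t = process(speed)
    else:
        t = speed
    t = t * speed[length]
    t = 8 // speed
    return speed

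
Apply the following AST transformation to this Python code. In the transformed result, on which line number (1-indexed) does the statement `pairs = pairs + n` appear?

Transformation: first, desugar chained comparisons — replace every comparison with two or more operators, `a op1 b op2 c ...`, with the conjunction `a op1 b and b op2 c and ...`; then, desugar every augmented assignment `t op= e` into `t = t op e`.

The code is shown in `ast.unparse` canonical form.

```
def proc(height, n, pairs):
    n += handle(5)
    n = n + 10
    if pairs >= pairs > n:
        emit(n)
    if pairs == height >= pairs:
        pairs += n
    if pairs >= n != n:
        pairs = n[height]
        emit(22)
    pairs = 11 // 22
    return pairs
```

7

Transformed code:
def proc(height, n, pairs):
    n = n + handle(5)
    n = n + 10
    if pairs >= pairs and pairs > n:
        emit(n)
    if pairs == height and height >= pairs:
        pairs = pairs + n
    if pairs >= n and n != n:
        pairs = n[height]
        emit(22)
    pairs = 11 // 22
    return pairs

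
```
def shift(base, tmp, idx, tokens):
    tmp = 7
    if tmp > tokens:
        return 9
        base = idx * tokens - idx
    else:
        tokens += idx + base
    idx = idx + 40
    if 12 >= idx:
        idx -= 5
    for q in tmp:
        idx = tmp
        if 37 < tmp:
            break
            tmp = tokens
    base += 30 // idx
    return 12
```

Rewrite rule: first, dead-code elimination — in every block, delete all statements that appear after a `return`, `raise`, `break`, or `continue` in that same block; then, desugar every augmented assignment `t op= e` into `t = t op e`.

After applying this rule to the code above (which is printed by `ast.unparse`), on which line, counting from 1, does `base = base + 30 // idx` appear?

Transformed code:
def shift(base, tmp, idx, tokens):
    tmp = 7
    if tmp > tokens:
        return 9
    else:
        tokens = tokens + (idx + base)
    idx = idx + 40
    if 12 >= idx:
        idx = idx - 5
    for q in tmp:
        idx = tmp
        if 37 < tmp:
            break
    base = base + 30 // idx
    return 12

14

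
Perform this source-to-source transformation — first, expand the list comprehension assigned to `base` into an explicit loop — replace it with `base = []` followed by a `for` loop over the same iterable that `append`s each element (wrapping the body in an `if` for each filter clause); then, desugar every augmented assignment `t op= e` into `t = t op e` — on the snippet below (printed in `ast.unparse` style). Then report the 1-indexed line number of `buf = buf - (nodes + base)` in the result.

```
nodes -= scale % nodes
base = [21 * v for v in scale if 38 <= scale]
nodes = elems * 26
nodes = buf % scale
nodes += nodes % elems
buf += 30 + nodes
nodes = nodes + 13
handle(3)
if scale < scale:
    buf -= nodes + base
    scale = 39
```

Transformed code:
nodes = nodes - scale % nodes
base = []
for v in scale:
    if 38 <= scale:
        base.append(21 * v)
nodes = elems * 26
nodes = buf % scale
nodes = nodes + nodes % elems
buf = buf + (30 + nodes)
nodes = nodes + 13
handle(3)
if scale < scale:
    buf = buf - (nodes + base)
    scale = 39

13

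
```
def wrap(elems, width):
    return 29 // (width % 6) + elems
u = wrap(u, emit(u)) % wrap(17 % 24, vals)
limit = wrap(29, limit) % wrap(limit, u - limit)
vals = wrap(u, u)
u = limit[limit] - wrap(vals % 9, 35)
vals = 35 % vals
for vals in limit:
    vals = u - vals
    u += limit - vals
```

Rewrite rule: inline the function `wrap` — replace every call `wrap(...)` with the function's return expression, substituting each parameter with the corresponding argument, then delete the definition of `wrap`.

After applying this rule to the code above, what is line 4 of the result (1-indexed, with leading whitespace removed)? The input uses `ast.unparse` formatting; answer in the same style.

u = limit[limit] - (29 // (35 % 6) + vals % 9)

Transformed code:
u = (29 // (emit(u) % 6) + u) % (29 // (vals % 6) + 17 % 24)
limit = (29 // (limit % 6) + 29) % (29 // ((u - limit) % 6) + limit)
vals = 29 // (u % 6) + u
u = limit[limit] - (29 // (35 % 6) + vals % 9)
vals = 35 % vals
for vals in limit:
    vals = u - vals
    u += limit - vals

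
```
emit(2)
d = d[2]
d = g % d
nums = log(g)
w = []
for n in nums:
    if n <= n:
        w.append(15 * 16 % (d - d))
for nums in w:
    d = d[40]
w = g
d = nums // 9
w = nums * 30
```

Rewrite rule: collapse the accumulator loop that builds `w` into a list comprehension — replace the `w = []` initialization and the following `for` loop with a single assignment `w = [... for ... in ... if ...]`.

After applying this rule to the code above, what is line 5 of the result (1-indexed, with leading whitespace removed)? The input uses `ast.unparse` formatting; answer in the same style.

w = [15 * 16 % (d - d) for n in nums if n <= n]

Transformed code:
emit(2)
d = d[2]
d = g % d
nums = log(g)
w = [15 * 16 % (d - d) for n in nums if n <= n]
for nums in w:
    d = d[40]
w = g
d = nums // 9
w = nums * 30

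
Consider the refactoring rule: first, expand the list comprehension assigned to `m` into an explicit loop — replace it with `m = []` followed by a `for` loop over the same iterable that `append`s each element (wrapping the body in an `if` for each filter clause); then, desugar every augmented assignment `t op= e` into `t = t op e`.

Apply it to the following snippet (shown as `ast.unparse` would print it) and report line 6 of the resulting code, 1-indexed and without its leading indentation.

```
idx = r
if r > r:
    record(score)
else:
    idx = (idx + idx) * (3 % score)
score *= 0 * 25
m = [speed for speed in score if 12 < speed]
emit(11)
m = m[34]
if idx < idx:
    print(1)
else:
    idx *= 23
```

Transformed code:
idx = r
if r > r:
    record(score)
else:
    idx = (idx + idx) * (3 % score)
score = score * (0 * 25)
m = []
for speed in score:
    if 12 < speed:
        m.append(speed)
emit(11)
m = m[34]
if idx < idx:
    print(1)
else:
    idx = idx * 23

score = score * (0 * 25)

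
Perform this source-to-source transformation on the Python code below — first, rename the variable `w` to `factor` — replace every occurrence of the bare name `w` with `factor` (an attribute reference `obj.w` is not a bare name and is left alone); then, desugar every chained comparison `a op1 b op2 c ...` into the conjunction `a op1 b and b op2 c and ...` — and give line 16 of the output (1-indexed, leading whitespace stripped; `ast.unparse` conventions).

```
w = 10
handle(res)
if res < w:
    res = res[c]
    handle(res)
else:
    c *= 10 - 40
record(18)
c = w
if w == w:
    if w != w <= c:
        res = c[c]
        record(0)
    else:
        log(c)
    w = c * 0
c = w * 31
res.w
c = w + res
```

Transformed code:
factor = 10
handle(res)
if res < factor:
    res = res[c]
    handle(res)
else:
    c *= 10 - 40
record(18)
c = factor
if factor == factor:
    if factor != factor and factor <= c:
        res = c[c]
        record(0)
    else:
        log(c)
    factor = c * 0
c = factor * 31
res.w
c = factor + res

factor = c * 0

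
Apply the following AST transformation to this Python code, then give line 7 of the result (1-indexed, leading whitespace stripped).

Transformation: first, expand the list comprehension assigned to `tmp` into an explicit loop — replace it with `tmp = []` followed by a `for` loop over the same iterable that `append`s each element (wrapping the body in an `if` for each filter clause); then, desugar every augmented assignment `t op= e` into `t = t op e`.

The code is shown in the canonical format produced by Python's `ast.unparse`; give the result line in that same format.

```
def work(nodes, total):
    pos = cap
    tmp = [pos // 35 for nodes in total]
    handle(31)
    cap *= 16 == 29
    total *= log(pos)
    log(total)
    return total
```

Transformed code:
def work(nodes, total):
    pos = cap
    tmp = []
    for nodes in total:
        tmp.append(pos // 35)
    handle(31)
    cap = cap * (16 == 29)
    total = total * log(pos)
    log(total)
    return total

cap = cap * (16 == 29)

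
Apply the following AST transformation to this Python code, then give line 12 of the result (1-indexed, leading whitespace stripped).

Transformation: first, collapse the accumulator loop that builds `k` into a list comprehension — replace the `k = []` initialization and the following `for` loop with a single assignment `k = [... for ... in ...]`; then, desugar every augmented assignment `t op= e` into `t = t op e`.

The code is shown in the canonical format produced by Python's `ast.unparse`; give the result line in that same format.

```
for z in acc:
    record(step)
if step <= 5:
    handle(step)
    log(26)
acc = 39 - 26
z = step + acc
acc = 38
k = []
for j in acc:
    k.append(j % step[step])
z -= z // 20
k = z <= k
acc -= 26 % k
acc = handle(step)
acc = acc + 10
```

acc = acc - 26 % k

Transformed code:
for z in acc:
    record(step)
if step <= 5:
    handle(step)
    log(26)
acc = 39 - 26
z = step + acc
acc = 38
k = [j % step[step] for j in acc]
z = z - z // 20
k = z <= k
acc = acc - 26 % k
acc = handle(step)
acc = acc + 10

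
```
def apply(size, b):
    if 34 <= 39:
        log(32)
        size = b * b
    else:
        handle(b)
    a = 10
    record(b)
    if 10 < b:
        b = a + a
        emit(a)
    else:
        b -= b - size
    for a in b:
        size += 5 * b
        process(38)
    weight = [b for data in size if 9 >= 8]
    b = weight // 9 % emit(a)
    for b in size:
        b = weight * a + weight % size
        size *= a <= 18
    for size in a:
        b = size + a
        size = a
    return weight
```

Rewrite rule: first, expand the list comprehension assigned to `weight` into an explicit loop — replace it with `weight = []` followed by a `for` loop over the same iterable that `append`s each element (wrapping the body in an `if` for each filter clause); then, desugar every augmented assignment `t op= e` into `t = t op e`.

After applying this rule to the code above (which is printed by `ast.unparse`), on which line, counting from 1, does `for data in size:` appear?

Transformed code:
def apply(size, b):
    if 34 <= 39:
        log(32)
        size = b * b
    else:
        handle(b)
    a = 10
    record(b)
    if 10 < b:
        b = a + a
        emit(a)
    else:
        b = b - (b - size)
    for a in b:
        size = size + 5 * b
        process(38)
    weight = []
    for data in size:
        if 9 >= 8:
            weight.append(b)
    b = weight // 9 % emit(a)
    for b in size:
        b = weight * a + weight % size
        size = size * (a <= 18)
    for size in a:
        b = size + a
        size = a
    return weight

18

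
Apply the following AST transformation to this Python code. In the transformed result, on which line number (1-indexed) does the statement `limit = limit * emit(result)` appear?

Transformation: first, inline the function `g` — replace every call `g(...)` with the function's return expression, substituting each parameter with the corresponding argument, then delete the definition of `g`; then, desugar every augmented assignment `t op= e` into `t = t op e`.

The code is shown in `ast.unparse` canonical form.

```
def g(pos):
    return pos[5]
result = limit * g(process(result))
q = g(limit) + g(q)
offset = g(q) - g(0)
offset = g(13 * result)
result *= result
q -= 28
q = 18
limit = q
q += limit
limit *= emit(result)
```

Transformed code:
result = limit * process(result)[5]
q = limit[5] + q[5]
offset = q[5] - 0[5]
offset = (13 * result)[5]
result = result * result
q = q - 28
q = 18
limit = q
q = q + limit
limit = limit * emit(result)

10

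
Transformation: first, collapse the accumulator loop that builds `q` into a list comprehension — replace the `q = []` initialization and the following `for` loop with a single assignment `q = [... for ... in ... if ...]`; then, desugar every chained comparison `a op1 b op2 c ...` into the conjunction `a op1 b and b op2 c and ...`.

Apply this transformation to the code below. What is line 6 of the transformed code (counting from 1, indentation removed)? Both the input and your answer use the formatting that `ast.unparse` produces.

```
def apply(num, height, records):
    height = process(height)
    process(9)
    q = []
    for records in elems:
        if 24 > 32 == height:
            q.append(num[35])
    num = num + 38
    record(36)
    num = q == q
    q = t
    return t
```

Transformed code:
def apply(num, height, records):
    height = process(height)
    process(9)
    q = [num[35] for records in elems if 24 > 32 and 32 == height]
    num = num + 38
    record(36)
    num = q == q
    q = t
    return t

record(36)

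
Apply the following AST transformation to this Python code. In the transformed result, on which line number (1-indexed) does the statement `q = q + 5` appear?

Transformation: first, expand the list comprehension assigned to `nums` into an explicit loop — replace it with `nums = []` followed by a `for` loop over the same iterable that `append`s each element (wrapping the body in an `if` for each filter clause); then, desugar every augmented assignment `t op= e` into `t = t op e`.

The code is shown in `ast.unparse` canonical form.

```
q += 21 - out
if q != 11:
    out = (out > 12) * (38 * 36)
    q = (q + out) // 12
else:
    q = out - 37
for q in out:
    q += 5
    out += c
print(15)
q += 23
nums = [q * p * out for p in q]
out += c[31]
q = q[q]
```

8

Transformed code:
q = q + (21 - out)
if q != 11:
    out = (out > 12) * (38 * 36)
    q = (q + out) // 12
else:
    q = out - 37
for q in out:
    q = q + 5
    out = out + c
print(15)
q = q + 23
nums = []
for p in q:
    nums.append(q * p * out)
out = out + c[31]
q = q[q]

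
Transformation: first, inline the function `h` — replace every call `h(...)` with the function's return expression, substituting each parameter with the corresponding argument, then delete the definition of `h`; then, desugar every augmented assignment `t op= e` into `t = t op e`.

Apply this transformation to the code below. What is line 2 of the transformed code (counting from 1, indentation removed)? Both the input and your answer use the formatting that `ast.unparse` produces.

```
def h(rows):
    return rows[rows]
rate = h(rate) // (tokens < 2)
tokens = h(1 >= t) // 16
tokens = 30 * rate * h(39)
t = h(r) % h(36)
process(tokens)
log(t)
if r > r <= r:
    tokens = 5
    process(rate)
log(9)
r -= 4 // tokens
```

Transformed code:
rate = rate[rate] // (tokens < 2)
tokens = (1 >= t)[1 >= t] // 16
tokens = 30 * rate * 39[39]
t = r[r] % 36[36]
process(tokens)
log(t)
if r > r <= r:
    tokens = 5
    process(rate)
log(9)
r = r - 4 // tokens

tokens = (1 >= t)[1 >= t] // 16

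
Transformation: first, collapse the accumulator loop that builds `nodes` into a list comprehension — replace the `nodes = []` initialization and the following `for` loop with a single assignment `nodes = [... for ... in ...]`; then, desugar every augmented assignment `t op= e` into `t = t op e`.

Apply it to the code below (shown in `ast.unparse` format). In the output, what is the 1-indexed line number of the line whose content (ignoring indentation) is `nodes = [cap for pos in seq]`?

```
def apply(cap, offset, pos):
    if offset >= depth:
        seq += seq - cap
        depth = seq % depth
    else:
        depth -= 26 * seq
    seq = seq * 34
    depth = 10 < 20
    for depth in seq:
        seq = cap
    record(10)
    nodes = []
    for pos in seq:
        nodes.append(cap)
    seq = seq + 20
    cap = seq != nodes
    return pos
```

12

Transformed code:
def apply(cap, offset, pos):
    if offset >= depth:
        seq = seq + (seq - cap)
        depth = seq % depth
    else:
        depth = depth - 26 * seq
    seq = seq * 34
    depth = 10 < 20
    for depth in seq:
        seq = cap
    record(10)
    nodes = [cap for pos in seq]
    seq = seq + 20
    cap = seq != nodes
    return pos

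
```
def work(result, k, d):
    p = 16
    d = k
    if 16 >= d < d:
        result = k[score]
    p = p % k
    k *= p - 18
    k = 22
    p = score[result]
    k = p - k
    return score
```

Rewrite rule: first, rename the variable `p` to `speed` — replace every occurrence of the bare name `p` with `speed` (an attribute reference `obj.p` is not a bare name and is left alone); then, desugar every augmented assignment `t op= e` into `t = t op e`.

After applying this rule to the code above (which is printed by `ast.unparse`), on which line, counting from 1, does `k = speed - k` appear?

10

Transformed code:
def work(result, k, d):
    speed = 16
    d = k
    if 16 >= d < d:
        result = k[score]
    speed = speed % k
    k = k * (speed - 18)
    k = 22
    speed = score[result]
    k = speed - k
    return score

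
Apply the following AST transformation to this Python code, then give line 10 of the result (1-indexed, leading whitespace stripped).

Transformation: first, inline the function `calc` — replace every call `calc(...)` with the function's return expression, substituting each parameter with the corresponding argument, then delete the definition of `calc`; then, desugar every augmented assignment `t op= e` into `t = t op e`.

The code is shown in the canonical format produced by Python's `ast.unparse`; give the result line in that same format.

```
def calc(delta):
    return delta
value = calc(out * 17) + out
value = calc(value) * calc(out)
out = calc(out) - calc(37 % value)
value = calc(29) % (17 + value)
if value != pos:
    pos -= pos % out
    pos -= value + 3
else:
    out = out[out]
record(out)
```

record(out)

Transformed code:
value = out * 17 + out
value = value * out
out = out - 37 % value
value = 29 % (17 + value)
if value != pos:
    pos = pos - pos % out
    pos = pos - (value + 3)
else:
    out = out[out]
record(out)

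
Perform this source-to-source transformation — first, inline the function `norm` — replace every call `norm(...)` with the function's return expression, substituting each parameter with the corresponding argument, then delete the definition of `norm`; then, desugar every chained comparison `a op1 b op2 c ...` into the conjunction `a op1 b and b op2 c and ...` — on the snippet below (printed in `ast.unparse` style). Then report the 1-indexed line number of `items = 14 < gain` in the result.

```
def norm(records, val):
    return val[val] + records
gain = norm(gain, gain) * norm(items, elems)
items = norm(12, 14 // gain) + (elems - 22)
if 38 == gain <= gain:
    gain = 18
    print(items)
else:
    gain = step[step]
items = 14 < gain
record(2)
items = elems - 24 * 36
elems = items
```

8

Transformed code:
gain = (gain[gain] + gain) * (elems[elems] + items)
items = (14 // gain)[14 // gain] + 12 + (elems - 22)
if 38 == gain and gain <= gain:
    gain = 18
    print(items)
else:
    gain = step[step]
items = 14 < gain
record(2)
items = elems - 24 * 36
elems = items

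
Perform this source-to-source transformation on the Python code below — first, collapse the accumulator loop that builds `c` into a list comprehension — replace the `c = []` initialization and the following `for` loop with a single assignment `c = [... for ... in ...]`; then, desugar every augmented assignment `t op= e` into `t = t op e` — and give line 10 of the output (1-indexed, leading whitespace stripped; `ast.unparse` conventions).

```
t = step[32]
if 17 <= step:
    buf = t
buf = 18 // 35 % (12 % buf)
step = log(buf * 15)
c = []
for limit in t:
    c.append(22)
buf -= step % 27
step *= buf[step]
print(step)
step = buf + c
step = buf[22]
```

step = buf + c

Transformed code:
t = step[32]
if 17 <= step:
    buf = t
buf = 18 // 35 % (12 % buf)
step = log(buf * 15)
c = [22 for limit in t]
buf = buf - step % 27
step = step * buf[step]
print(step)
step = buf + c
step = buf[22]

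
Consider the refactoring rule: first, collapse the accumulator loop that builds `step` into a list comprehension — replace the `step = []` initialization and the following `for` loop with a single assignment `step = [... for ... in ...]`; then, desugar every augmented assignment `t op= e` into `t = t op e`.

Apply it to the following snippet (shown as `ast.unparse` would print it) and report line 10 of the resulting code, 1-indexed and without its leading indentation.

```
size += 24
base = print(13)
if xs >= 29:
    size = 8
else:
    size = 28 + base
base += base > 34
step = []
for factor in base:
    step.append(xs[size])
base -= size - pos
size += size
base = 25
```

Transformed code:
size = size + 24
base = print(13)
if xs >= 29:
    size = 8
else:
    size = 28 + base
base = base + (base > 34)
step = [xs[size] for factor in base]
base = base - (size - pos)
size = size + size
base = 25

size = size + size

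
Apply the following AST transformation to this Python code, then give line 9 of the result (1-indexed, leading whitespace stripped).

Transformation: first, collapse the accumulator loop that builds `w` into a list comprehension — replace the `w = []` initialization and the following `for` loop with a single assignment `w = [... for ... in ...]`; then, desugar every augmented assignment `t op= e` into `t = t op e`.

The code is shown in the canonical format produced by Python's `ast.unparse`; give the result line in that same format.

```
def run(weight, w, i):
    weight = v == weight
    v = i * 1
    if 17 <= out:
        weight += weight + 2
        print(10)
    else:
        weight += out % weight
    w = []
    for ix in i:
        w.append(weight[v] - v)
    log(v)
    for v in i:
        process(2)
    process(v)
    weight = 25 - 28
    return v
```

Transformed code:
def run(weight, w, i):
    weight = v == weight
    v = i * 1
    if 17 <= out:
        weight = weight + (weight + 2)
        print(10)
    else:
        weight = weight + out % weight
    w = [weight[v] - v for ix in i]
    log(v)
    for v in i:
        process(2)
    process(v)
    weight = 25 - 28
    return v

w = [weight[v] - v for ix in i]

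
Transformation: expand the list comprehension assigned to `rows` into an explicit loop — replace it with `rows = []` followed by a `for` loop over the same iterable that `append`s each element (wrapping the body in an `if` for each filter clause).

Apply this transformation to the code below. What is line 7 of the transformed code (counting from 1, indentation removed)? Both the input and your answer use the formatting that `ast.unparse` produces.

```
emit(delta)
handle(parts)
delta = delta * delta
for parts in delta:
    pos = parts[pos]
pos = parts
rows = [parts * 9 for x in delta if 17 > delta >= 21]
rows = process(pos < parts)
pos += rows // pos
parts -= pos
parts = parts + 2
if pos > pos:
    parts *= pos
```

rows = []

Transformed code:
emit(delta)
handle(parts)
delta = delta * delta
for parts in delta:
    pos = parts[pos]
pos = parts
rows = []
for x in delta:
    if 17 > delta >= 21:
        rows.append(parts * 9)
rows = process(pos < parts)
pos += rows // pos
parts -= pos
parts = parts + 2
if pos > pos:
    parts *= pos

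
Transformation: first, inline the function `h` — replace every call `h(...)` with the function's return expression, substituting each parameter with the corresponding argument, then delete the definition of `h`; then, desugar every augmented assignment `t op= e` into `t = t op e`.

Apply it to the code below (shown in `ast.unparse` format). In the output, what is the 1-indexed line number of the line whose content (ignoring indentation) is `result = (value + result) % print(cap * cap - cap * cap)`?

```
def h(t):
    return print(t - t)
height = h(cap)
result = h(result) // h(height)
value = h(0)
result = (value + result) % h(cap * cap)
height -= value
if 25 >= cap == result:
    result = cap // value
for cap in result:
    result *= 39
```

4

Transformed code:
height = print(cap - cap)
result = print(result - result) // print(height - height)
value = print(0 - 0)
result = (value + result) % print(cap * cap - cap * cap)
height = height - value
if 25 >= cap == result:
    result = cap // value
for cap in result:
    result = result * 39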